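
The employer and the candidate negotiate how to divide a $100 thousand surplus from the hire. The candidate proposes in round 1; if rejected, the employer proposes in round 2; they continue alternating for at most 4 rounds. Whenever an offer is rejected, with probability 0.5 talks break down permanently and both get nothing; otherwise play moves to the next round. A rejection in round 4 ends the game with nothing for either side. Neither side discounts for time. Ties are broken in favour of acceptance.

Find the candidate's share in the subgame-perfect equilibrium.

62.5

Round 4 (the employer proposes): rejection yields 0 for the candidate; the employer offers 0 and keeps 100.
Round 3 (the candidate proposes): rejecting gives the employer an expected 0.5 × 100 = 50. The candidate offers 50 and keeps 100 − 50 = 50.
Round 2 (the employer proposes): rejecting gives the candidate an expected 0.5 × 50 = 25; the employer offers that and keeps 75.
Round 1 (the candidate proposes): rejecting gives the employer an expected 0.5 × 75 = 37.5; the candidate offers that and keeps 62.5.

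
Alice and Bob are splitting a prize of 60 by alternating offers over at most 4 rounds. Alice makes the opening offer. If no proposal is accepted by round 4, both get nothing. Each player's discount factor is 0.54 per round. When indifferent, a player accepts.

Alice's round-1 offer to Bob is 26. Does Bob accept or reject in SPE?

Round 4 (Bob proposes): Alice will accept anything ≥ 0, so Bob offers 0 and keeps 60.
Round 3 (Alice proposes): Bob can get 60 next round, worth 0.54 × 60 = 32.4 now; Alice offers that and keeps 27.6.
Round 2 (Bob proposes): Alice can get 27.6 next round, worth 0.54 × 27.6 = 14.904 now; Bob offers that and keeps 45.096.
So by rejecting in round 1, Bob gets 45.096 next round, worth 0.54 × 45.096 = 24.35184 now.
Offer 26 ≥ 24.35184, so Bob accepts.

Accept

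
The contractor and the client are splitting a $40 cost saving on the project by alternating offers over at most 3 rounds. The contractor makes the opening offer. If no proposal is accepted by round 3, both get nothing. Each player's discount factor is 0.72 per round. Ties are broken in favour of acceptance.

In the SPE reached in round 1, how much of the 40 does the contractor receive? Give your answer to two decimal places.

Round 3 (the contractor proposes): rejection yields 0 for the client; the contractor offers 0 and keeps 40.
Round 2 (the client proposes): the contractor can get 40 next round, worth 0.72 × 40 = 28.8 now; the client offers that and keeps 11.2.
Round 1 (the contractor proposes): the client can get 11.2 next round, worth 0.72 × 11.2 = 8.064 now, so the contractor offers 8.064, keeping 31.936.

31.94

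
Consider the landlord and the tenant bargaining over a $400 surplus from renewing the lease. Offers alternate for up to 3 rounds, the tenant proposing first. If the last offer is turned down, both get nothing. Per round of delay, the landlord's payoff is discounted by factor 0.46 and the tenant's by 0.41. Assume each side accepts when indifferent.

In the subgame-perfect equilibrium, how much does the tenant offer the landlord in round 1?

108.56

Solve by backward induction from round 3.
Round 3 (the tenant proposes): rejection yields 0 for the landlord; the tenant offers 0 and keeps 400.
Round 2 (the landlord proposes): the tenant can get 400 next round, worth 0.41 × 400 = 164 now; the landlord offers that and keeps 236.
Round 1 (the tenant proposes): the landlord can get 236 next round, worth 0.46 × 236 = 108.56 now, so the tenant offers 108.56, keeping 291.44.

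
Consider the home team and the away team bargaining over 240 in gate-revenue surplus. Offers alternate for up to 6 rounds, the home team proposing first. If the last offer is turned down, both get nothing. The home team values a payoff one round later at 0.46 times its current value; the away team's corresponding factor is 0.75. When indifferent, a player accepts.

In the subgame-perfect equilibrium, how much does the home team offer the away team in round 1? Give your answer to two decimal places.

Solve by backward induction from round 6.
Round 6 (the away team proposes): the home team will accept anything ≥ 0, so the away team offers 0 and keeps 240.
Round 5 (the home team proposes): the away team can get 240 next round, worth 0.75 × 240 = 180 now; the home team offers that and keeps 60.
Round 4 (the away team proposes): the home team can get 60 next round, worth 0.46 × 60 = 27.6 now; the away team offers that and keeps 212.4.
Round 3 (the home team proposes): the away team can get 212.4 next round, worth 0.75 × 212.4 = 159.3 now; the home team offers that and keeps 80.7.
Round 2 (the away team proposes): the home team can get 80.7 next round, worth 0.46 × 80.7 = 37.122 now; the away team offers that and keeps 202.878.
Round 1 (the home team proposes): the away team can get 202.878 next round, worth 0.75 × 202.878 = 152.1585 now; the home team offers that and keeps 87.8415.

152.16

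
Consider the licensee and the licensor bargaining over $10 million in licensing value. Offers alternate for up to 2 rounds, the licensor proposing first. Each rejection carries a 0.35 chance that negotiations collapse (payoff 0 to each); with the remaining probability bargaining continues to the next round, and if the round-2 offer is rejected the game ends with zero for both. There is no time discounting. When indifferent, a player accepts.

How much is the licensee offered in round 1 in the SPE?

Round 2 (the licensee proposes): rejection yields 0 for the licensor; the licensee offers 0 and keeps 10.
Round 1 (the licensor proposes): rejecting gives the licensee an expected 0.65 × 10 = 6.5. The licensor offers 6.5 and keeps 10 − 6.5 = 3.5.

6.5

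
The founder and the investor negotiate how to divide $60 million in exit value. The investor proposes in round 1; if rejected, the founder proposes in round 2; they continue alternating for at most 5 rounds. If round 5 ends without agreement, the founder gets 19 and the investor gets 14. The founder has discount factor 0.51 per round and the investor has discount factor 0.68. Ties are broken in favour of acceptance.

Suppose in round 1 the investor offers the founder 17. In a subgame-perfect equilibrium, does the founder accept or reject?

Work out the founder's continuation value if the offer is rejected.
Round 5 (the investor proposes): the founder gets 19 if talks fail, so the investor offers 19 and keeps 41.
Round 4 (the founder proposes): the investor can get 41 next round, worth 0.68 × 41 = 27.88 now. The founder offers 27.88 and keeps 60 − 27.88 = 32.12.
Round 3 (the investor proposes): the founder can get 32.12 next round, worth 0.51 × 32.12 = 16.3812 now; the investor offers that and keeps 43.6188.
Round 2 (the founder proposes): the investor can get 43.6188 next round, worth 0.68 × 43.6188 = 29.660784 now; the founder offers that and keeps 30.339216.
So by rejecting in round 1, the founder gets 30.339216 next round, worth 0.51 × 30.339216 = 15.47300016 now.
Offer 17 ≥ 15.47300016, so the founder accepts.

Accept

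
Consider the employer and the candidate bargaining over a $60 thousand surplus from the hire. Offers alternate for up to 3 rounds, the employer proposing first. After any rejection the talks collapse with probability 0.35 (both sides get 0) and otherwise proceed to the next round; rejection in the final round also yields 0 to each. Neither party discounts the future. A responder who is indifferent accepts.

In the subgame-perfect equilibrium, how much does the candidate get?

By backward induction:
Round 3 (the employer proposes): the candidate will accept anything ≥ 0, so the employer offers 0 and keeps 60.
Round 2 (the candidate proposes): rejecting gives the employer an expected 0.65 × 60 = 39; the candidate offers that and keeps 21.
Round 1 (the employer proposes): rejecting gives the candidate an expected 0.65 × 21 = 13.65; the employer offers that and keeps 46.35.

13.65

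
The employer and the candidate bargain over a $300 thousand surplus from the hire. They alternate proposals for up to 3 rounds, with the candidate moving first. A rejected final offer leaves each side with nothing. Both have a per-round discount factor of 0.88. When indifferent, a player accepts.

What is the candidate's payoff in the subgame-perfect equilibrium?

Solve by backward induction from round 3.
Round 3 (the candidate proposes): rejection yields 0 for the employer; the candidate offers 0 and keeps 300.
Round 2 (the employer proposes): the candidate can get 300 next round, worth 0.88 × 300 = 264 now; the employer offers that and keeps 36.
Round 1 (the candidate proposes): the employer can get 36 next round, worth 0.88 × 36 = 31.68 now; the candidate offers that and keeps 268.32.

268.32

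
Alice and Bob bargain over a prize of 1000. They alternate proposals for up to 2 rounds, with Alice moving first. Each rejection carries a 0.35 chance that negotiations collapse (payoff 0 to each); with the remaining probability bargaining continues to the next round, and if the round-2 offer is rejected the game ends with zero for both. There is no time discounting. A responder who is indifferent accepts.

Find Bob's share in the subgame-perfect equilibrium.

Round 2 (Bob proposes): Alice will accept anything ≥ 0, so Bob offers 0 and keeps 1000.
Round 1 (Alice proposes): rejecting gives Bob an expected 0.65 × 1000 = 650. Alice offers 650 and keeps 1000 − 650 = 350.

650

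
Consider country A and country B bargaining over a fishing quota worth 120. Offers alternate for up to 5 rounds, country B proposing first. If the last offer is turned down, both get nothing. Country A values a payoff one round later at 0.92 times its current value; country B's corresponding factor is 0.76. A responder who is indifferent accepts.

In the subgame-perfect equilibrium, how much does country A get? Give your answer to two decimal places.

Round 5 (country B proposes): rejection yields 0 for country A; country B offers 0 and keeps 120.
Round 4 (country A proposes): country B can get 120 next round, worth 0.76 × 120 = 91.2 now, so country A offers 91.2, keeping 28.8.
Round 3 (country B proposes): country A can get 28.8 next round, worth 0.92 × 28.8 = 26.496 now; country B offers that and keeps 93.504.
Round 2 (country A proposes): country B can get 93.504 next round, worth 0.76 × 93.504 = 71.06304 now. Country A offers 71.06304 and keeps 120 − 71.06304 = 48.93696.
Round 1 (country B proposes): country A can get 48.93696 next round, worth 0.92 × 48.93696 = 45.0220032 now, so country B offers 45.0220032, keeping 74.9779968.

45.02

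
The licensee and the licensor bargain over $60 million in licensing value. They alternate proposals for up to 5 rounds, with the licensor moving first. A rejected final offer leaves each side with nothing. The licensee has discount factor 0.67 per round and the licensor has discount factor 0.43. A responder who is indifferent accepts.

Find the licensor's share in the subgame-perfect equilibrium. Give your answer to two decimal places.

30.48

Round 5 (the licensor proposes): rejection yields 0 for the licensee; the licensor offers 0 and keeps 60.
Round 4 (the licensee proposes): the licensor can get 60 next round, worth 0.43 × 60 = 25.8 now; the licensee offers that and keeps 34.2.
Round 3 (the licensor proposes): the licensee can get 34.2 next round, worth 0.67 × 34.2 = 22.914 now, so the licensor offers 22.914, keeping 37.086.
Round 2 (the licensee proposes): the licensor can get 37.086 next round, worth 0.43 × 37.086 = 15.94698 now; the licensee offers that and keeps 44.05302.
Round 1 (the licensor proposes): the licensee can get 44.05302 next round, worth 0.67 × 44.05302 = 29.5155234 now; the licensor offers that and keeps 30.4844766.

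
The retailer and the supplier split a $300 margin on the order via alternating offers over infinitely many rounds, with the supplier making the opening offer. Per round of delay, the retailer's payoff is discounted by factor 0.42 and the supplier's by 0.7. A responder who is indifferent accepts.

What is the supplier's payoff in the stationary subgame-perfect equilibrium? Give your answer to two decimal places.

246.46

When the supplier proposes, the retailer accepts any offer worth at least 0.42 times what the retailer would get by proposing next round; and vice versa.
This gives x = 300 − 0.42y and y = 300 − 0.7x, where x and y are each side's share when it proposes.
Hence (1 − 0.42·0.7)x = 300(1 − 0.42), i.e. 0.706·x = 174.
x ≈ 246.4589; the retailer's share is 300 − x ≈ 53.5411.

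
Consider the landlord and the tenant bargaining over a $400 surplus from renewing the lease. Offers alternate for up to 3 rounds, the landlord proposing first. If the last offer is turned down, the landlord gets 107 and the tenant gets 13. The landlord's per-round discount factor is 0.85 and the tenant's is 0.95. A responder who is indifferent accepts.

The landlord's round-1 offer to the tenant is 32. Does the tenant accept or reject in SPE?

Round 3 (the landlord proposes): the tenant gets 13 if talks fail, so the landlord offers 13 and keeps 387.
Round 2 (the tenant proposes): the landlord can get 387 next round, worth 0.85 × 387 = 328.95 now. The tenant offers 328.95 and keeps 400 − 328.95 = 71.05.
So by rejecting in round 1, the tenant gets 71.05 next round, worth 0.95 × 71.05 = 67.4975 now.
Offer 32 < 67.4975, so the tenant rejects.

Reject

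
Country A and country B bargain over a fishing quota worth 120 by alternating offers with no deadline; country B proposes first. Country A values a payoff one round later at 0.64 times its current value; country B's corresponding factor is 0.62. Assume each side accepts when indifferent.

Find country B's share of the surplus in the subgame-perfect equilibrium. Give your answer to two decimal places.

71.62

Let x be country B's share when country B proposes and y be country A's share when country A proposes.
Country A accepts iff offered ≥ 0.64·y, so x = 120 − 0.64y. Symmetrically y = 120 − 0.62x.
Substituting: x = 120 − 0.64(120 − 0.62x), giving x(1 − 0.62·0.64) = 120(1 − 0.64).
So x = 120 × 0.36 / 0.6032 ≈ 71.6180, and country A receives 120 − x ≈ 48.3820.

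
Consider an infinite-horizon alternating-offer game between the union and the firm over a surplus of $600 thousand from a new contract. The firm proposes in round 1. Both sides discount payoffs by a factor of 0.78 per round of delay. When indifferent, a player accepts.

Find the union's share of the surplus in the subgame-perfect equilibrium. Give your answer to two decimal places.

When the firm proposes, the union accepts any offer worth at least 0.78 times what the union would get by proposing next round; and vice versa.
This gives x = 600 − 0.78y and y = 600 − 0.78x, where x and y are each side's share when it proposes.
Hence (1 − 0.78·0.78)x = 600(1 − 0.78), i.e. 0.3916·x = 132.
x ≈ 337.0787; the union's share is 600 − x ≈ 262.9213.

262.92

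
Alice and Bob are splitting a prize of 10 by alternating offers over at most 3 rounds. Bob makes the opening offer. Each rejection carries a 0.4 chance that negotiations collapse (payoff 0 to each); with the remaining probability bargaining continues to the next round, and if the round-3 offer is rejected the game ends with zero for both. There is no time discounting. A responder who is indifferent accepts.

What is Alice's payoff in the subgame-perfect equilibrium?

Round 3 (Bob proposes): rejection yields 0 for Alice; Bob offers 0 and keeps 10.
Round 2 (Alice proposes): rejecting gives Bob an expected 0.6 × 10 = 6; Alice offers that and keeps 4.
Round 1 (Bob proposes): rejecting gives Alice an expected 0.6 × 4 = 2.4, so Bob offers 2.4, keeping 7.6.

2.4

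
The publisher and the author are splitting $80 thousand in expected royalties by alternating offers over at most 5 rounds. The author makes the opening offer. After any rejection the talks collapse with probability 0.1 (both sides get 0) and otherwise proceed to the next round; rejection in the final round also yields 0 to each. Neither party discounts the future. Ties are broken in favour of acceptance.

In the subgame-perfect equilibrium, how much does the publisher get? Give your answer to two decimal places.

Round 5 (the author proposes): rejection yields 0 for the publisher; the author offers 0 and keeps 80.
Round 4 (the publisher proposes): rejecting gives the author an expected 0.9 × 80 = 72. The publisher offers 72 and keeps 80 − 72 = 8.
Round 3 (the author proposes): rejecting gives the publisher an expected 0.9 × 8 = 7.2; the author offers that and keeps 72.8.
Round 2 (the publisher proposes): rejecting gives the author an expected 0.9 × 72.8 = 65.52; the publisher offers that and keeps 14.48.
Round 1 (the author proposes): rejecting gives the publisher an expected 0.9 × 14.48 = 13.032. The author offers 13.032 and keeps 80 − 13.032 = 66.968.

13.03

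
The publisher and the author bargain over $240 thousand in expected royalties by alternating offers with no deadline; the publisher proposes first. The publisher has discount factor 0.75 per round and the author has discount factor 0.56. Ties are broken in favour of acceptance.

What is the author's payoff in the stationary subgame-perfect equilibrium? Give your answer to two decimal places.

Let x be the publisher's share when the publisher proposes and y be the author's share when the author proposes.
The author accepts iff offered ≥ 0.56·y, so x = 240 − 0.56y. Symmetrically y = 240 − 0.75x.
Substituting: x = 240 − 0.56(240 − 0.75x), giving x(1 − 0.75·0.56) = 240(1 − 0.56).
So x = 240 × 0.44 / 0.58 ≈ 182.0690, and the author receives 240 − x ≈ 57.9310.

57.93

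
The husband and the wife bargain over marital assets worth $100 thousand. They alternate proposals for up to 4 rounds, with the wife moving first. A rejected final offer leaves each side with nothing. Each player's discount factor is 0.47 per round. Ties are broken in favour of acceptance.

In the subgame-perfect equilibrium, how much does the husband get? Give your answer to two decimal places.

35.29

Round 4 (the husband proposes): the wife will accept anything ≥ 0, so the husband offers 0 and keeps 100.
Round 3 (the wife proposes): the husband can get 100 next round, worth 0.47 × 100 = 47 now; the wife offers that and keeps 53.
Round 2 (the husband proposes): the wife can get 53 next round, worth 0.47 × 53 = 24.91 now. The husband offers 24.91 and keeps 100 − 24.91 = 75.09.
Round 1 (the wife proposes): the husband can get 75.09 next round, worth 0.47 × 75.09 = 35.2923 now. The wife offers 35.2923 and keeps 100 − 35.2923 = 64.7077.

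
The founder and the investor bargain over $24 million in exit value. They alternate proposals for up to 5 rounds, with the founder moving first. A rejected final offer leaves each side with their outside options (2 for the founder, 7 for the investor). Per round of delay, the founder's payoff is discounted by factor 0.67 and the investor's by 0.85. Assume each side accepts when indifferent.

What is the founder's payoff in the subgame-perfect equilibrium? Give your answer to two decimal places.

11.16

Round 5 (the founder proposes): the investor gets 7 if talks fail, so the founder offers 7 and keeps 17.
Round 4 (the investor proposes): the founder can get 17 next round, worth 0.67 × 17 = 11.39 now; the investor offers that and keeps 12.61.
Round 3 (the founder proposes): the investor can get 12.61 next round, worth 0.85 × 12.61 = 10.7185 now. The founder offers 10.7185 and keeps 24 − 10.7185 = 13.2815.
Round 2 (the investor proposes): the founder can get 13.2815 next round, worth 0.67 × 13.2815 = 8.898605 now. The investor offers 8.898605 and keeps 24 − 8.898605 = 15.101395.
Round 1 (the founder proposes): the investor can get 15.101395 next round, worth 0.85 × 15.101395 = 12.83618575 now, so the founder offers 12.83618575, keeping 11.16381425.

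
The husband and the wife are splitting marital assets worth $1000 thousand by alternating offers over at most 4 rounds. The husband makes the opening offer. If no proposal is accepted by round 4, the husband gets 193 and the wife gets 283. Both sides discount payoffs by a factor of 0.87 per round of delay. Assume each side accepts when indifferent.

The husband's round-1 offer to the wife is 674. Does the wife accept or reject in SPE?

Accept

Work out the wife's continuation value if the offer is rejected.
Round 4 (the wife proposes): the husband gets 193 if talks fail, so the wife offers 193 and keeps 807.
Round 3 (the husband proposes): the wife can get 807 next round, worth 0.87 × 807 = 702.09 now, so the husband offers 702.09, keeping 297.91.
Round 2 (the wife proposes): the husband can get 297.91 next round, worth 0.87 × 297.91 = 259.1817 now, so the wife offers 259.1817, keeping 740.8183.
So by rejecting in round 1, the wife gets 740.8183 next round, worth 0.87 × 740.8183 = 644.511921 now.
Offer 674 ≥ 644.511921, so the wife accepts.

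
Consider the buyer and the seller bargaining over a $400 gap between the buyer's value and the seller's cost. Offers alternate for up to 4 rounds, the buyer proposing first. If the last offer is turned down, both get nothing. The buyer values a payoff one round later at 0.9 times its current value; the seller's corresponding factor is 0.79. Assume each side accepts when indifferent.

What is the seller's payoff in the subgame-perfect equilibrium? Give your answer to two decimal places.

256.28

Round 4 (the seller proposes): rejection yields 0 for the buyer; the seller offers 0 and keeps 400.
Round 3 (the buyer proposes): the seller can get 400 next round, worth 0.79 × 400 = 316 now. The buyer offers 316 and keeps 400 − 316 = 84.
Round 2 (the seller proposes): the buyer can get 84 next round, worth 0.9 × 84 = 75.6 now, so the seller offers 75.6, keeping 324.4.
Round 1 (the buyer proposes): the seller can get 324.4 next round, worth 0.79 × 324.4 = 256.276 now. The buyer offers 256.276 and keeps 400 − 256.276 = 143.724.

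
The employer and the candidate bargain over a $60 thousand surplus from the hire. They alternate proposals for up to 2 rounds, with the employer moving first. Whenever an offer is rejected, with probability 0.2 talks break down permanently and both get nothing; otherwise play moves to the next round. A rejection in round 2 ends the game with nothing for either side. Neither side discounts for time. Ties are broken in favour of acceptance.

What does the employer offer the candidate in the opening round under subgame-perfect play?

Round 2 (the candidate proposes): rejection yields 0 for the employer; the candidate offers 0 and keeps 60.
Round 1 (the employer proposes): rejecting gives the candidate an expected 0.8 × 60 = 48; the employer offers that and keeps 12.

48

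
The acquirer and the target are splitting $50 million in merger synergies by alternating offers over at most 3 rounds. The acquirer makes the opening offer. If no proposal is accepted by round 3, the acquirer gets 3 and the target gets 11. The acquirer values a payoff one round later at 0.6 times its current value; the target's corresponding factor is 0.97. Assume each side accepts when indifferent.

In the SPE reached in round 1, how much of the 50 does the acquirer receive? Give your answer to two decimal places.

24.20

Round 3 (the acquirer proposes): the target gets 11 if talks fail, so the acquirer offers 11 and keeps 39.
Round 2 (the target proposes): the acquirer can get 39 next round, worth 0.6 × 39 = 23.4 now. The target offers 23.4 and keeps 50 − 23.4 = 26.6.
Round 1 (the acquirer proposes): the target can get 26.6 next round, worth 0.97 × 26.6 = 25.802 now, so the acquirer offers 25.802, keeping 24.198.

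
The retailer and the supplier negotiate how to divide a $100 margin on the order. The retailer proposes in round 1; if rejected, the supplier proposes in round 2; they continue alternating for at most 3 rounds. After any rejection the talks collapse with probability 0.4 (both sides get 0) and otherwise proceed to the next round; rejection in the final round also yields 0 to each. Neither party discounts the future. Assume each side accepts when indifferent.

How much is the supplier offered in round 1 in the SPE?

Round 3 (the retailer proposes): rejection yields 0 for the supplier; the retailer offers 0 and keeps 100.
Round 2 (the supplier proposes): rejecting gives the retailer an expected 0.6 × 100 = 60. The supplier offers 60 and keeps 100 − 60 = 40.
Round 1 (the retailer proposes): rejecting gives the supplier an expected 0.6 × 40 = 24; the retailer offers that and keeps 76.

24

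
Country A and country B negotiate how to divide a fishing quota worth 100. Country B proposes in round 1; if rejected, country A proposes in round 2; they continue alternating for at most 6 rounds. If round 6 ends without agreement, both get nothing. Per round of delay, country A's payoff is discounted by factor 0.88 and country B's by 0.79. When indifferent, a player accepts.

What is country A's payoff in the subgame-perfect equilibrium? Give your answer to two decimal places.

Round 6 (country A proposes): rejection yields 0 for country B; country A offers 0 and keeps 100.
Round 5 (country B proposes): country A can get 100 next round, worth 0.88 × 100 = 88 now. Country B offers 88 and keeps 100 − 88 = 12.
Round 4 (country A proposes): country B can get 12 next round, worth 0.79 × 12 = 9.48 now; country A offers that and keeps 90.52.
Round 3 (country B proposes): country A can get 90.52 next round, worth 0.88 × 90.52 = 79.6576 now; country B offers that and keeps 20.3424.
Round 2 (country A proposes): country B can get 20.3424 next round, worth 0.79 × 20.3424 = 16.070496 now. Country A offers 16.070496 and keeps 100 − 16.070496 = 83.929504.
Round 1 (country B proposes): country A can get 83.929504 next round, worth 0.88 × 83.929504 = 73.85796352 now; country B offers that and keeps 26.14203648.

73.86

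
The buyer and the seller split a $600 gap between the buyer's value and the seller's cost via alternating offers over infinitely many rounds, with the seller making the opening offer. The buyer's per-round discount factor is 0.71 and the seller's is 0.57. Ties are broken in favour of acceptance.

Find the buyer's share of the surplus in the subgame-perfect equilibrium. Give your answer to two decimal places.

Let x be the seller's share when the seller proposes and y be the buyer's share when the buyer proposes.
The buyer accepts iff offered ≥ 0.71·y, so x = 600 − 0.71y. Symmetrically y = 600 − 0.57x.
Substituting: x = 600 − 0.71(600 − 0.57x), giving x(1 − 0.57·0.71) = 600(1 − 0.71).
So x = 600 × 0.29 / 0.5953 ≈ 292.2896, and the buyer receives 600 − x ≈ 307.7104.

307.71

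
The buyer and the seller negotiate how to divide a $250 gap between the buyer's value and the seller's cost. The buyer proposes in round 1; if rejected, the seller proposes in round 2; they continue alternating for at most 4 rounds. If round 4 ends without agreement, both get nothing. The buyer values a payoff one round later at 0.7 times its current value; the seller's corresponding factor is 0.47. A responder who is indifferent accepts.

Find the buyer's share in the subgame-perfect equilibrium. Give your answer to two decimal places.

176.09

Solve by backward induction from round 4.
Round 4 (the seller proposes): the buyer will accept anything ≥ 0, so the seller offers 0 and keeps 250.
Round 3 (the buyer proposes): the seller can get 250 next round, worth 0.47 × 250 = 117.5 now; the buyer offers that and keeps 132.5.
Round 2 (the seller proposes): the buyer can get 132.5 next round, worth 0.7 × 132.5 = 92.75 now; the seller offers that and keeps 157.25.
Round 1 (the buyer proposes): the seller can get 157.25 next round, worth 0.47 × 157.25 = 73.9075 now; the buyer offers that and keeps 176.0925.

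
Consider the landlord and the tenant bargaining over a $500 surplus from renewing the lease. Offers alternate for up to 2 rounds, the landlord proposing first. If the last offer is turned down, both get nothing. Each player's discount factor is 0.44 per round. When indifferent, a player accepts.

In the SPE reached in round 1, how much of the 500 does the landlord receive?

Round 2 (the tenant proposes): the landlord will accept anything ≥ 0, so the tenant offers 0 and keeps 500.
Round 1 (the landlord proposes): the tenant can get 500 next round, worth 0.44 × 500 = 220 now; the landlord offers that and keeps 280.

280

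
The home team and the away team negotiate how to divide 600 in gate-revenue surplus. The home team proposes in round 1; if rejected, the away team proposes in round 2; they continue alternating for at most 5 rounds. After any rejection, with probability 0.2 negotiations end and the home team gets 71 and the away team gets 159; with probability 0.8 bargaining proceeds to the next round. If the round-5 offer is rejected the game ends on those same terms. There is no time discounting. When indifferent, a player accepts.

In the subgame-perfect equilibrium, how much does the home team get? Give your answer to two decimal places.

343.91

Round 5 (the home team proposes): the away team gets 159 if talks fail, so the home team offers 159 and keeps 441.
Round 4 (the away team proposes): rejecting gives the home team an expected 0.8 × 441 + 0.2 × 71 = 367, so the away team offers 367, keeping 233.
Round 3 (the home team proposes): rejecting gives the away team an expected 0.8 × 233 + 0.2 × 159 = 218.2. The home team offers 218.2 and keeps 600 − 218.2 = 381.8.
Round 2 (the away team proposes): rejecting gives the home team an expected 0.8 × 381.8 + 0.2 × 71 = 319.64. The away team offers 319.64 and keeps 600 − 319.64 = 280.36.
Round 1 (the home team proposes): rejecting gives the away team an expected 0.8 × 280.36 + 0.2 × 159 = 256.088; the home team offers that and keeps 343.912.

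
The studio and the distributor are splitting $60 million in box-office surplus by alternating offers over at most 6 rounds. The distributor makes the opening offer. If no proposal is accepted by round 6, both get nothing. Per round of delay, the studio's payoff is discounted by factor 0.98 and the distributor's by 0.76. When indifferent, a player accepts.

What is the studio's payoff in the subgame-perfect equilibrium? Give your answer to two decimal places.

Round 6 (the studio proposes): rejection yields 0 for the distributor; the studio offers 0 and keeps 60.
Round 5 (the distributor proposes): the studio can get 60 next round, worth 0.98 × 60 = 58.8 now, so the distributor offers 58.8, keeping 1.2.
Round 4 (the studio proposes): the distributor can get 1.2 next round, worth 0.76 × 1.2 = 0.912 now. The studio offers 0.912 and keeps 60 − 0.912 = 59.088.
Round 3 (the distributor proposes): the studio can get 59.088 next round, worth 0.98 × 59.088 = 57.90624 now; the distributor offers that and keeps 2.09376.
Round 2 (the studio proposes): the distributor can get 2.09376 next round, worth 0.76 × 2.09376 = 1.5912576 now, so the studio offers 1.5912576, keeping 58.4087424.
Round 1 (the distributor proposes): the studio can get 58.4087424 next round, worth 0.98 × 58.4087424 = 57.240567552 now, so the distributor offers 57.240567552, keeping 2.759432448.

57.24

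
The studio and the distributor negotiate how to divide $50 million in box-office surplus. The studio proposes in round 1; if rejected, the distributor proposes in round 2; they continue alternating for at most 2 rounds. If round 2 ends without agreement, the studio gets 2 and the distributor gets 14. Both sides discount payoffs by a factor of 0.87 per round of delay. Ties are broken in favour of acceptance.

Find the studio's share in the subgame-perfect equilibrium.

8.24

Round 2 (the distributor proposes): the studio gets 2 if talks fail, so the distributor offers 2 and keeps 48.
Round 1 (the studio proposes): the distributor can get 48 next round, worth 0.87 × 48 = 41.76 now, so the studio offers 41.76, keeping 8.24.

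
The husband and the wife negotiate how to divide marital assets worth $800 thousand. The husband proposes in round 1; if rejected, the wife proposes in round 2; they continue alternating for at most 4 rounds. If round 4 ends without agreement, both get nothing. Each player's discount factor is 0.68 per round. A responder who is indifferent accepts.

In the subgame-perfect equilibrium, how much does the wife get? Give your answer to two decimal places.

Round 4 (the wife proposes): rejection yields 0 for the husband; the wife offers 0 and keeps 800.
Round 3 (the husband proposes): the wife can get 800 next round, worth 0.68 × 800 = 544 now; the husband offers that and keeps 256.
Round 2 (the wife proposes): the husband can get 256 next round, worth 0.68 × 256 = 174.08 now; the wife offers that and keeps 625.92.
Round 1 (the husband proposes): the wife can get 625.92 next round, worth 0.68 × 625.92 = 425.6256 now; the husband offers that and keeps 374.3744.

425.63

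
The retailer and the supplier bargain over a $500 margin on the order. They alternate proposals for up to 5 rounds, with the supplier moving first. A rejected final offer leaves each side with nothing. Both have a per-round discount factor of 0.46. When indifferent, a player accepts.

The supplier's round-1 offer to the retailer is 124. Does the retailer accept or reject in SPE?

Reject

Round 5 (the supplier proposes): the retailer will accept anything ≥ 0, so the supplier offers 0 and keeps 500.
Round 4 (the retailer proposes): the supplier can get 500 next round, worth 0.46 × 500 = 230 now, so the retailer offers 230, keeping 270.
Round 3 (the supplier proposes): the retailer can get 270 next round, worth 0.46 × 270 = 124.2 now, so the supplier offers 124.2, keeping 375.8.
Round 2 (the retailer proposes): the supplier can get 375.8 next round, worth 0.46 × 375.8 = 172.868 now. The retailer offers 172.868 and keeps 500 − 172.868 = 327.132.
So by rejecting in round 1, the retailer gets 327.132 next round, worth 0.46 × 327.132 = 150.48072 now.
Offer 124 < 150.48072, so the retailer rejects.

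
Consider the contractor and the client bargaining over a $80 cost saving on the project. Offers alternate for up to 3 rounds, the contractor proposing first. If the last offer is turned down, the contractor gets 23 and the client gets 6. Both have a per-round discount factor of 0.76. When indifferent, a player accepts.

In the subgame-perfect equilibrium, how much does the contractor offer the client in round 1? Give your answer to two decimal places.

Round 3 (the contractor proposes): the client gets 6 if talks fail, so the contractor offers 6 and keeps 74.
Round 2 (the client proposes): the contractor can get 74 next round, worth 0.76 × 74 = 56.24 now. The client offers 56.24 and keeps 80 − 56.24 = 23.76.
Round 1 (the contractor proposes): the client can get 23.76 next round, worth 0.76 × 23.76 = 18.0576 now, so the contractor offers 18.0576, keeping 61.9424.

18.06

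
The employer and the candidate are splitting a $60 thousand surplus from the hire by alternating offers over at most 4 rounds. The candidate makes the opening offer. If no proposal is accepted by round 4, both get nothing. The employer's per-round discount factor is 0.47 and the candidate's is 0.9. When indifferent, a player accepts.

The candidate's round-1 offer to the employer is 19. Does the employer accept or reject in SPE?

Round 4 (the employer proposes): rejection yields 0 for the candidate; the employer offers 0 and keeps 60.
Round 3 (the candidate proposes): the employer can get 60 next round, worth 0.47 × 60 = 28.2 now; the candidate offers that and keeps 31.8.
Round 2 (the employer proposes): the candidate can get 31.8 next round, worth 0.9 × 31.8 = 28.62 now; the employer offers that and keeps 31.38.
So by rejecting in round 1, the employer gets 31.38 next round, worth 0.47 × 31.38 = 14.7486 now.
Offer 19 ≥ 14.7486, so the employer accepts.

Accept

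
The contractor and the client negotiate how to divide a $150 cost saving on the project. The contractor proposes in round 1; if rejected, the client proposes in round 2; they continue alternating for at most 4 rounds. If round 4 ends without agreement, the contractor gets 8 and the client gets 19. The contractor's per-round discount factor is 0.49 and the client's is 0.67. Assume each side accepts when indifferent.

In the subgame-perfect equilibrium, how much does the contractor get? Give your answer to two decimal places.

Round 4 (the client proposes): the contractor gets 8 if talks fail, so the client offers 8 and keeps 142.
Round 3 (the contractor proposes): the client can get 142 next round, worth 0.67 × 142 = 95.14 now. The contractor offers 95.14 and keeps 150 − 95.14 = 54.86.
Round 2 (the client proposes): the contractor can get 54.86 next round, worth 0.49 × 54.86 = 26.8814 now, so the client offers 26.8814, keeping 123.1186.
Round 1 (the contractor proposes): the client can get 123.1186 next round, worth 0.67 × 123.1186 = 82.489462 now; the contractor offers that and keeps 67.510538.

67.51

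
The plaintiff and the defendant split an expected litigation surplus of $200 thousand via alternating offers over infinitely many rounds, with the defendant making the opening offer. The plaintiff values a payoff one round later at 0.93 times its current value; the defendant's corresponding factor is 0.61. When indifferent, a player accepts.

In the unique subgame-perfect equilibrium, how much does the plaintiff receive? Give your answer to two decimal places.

Let x be the defendant's share when the defendant proposes and y be the plaintiff's share when the plaintiff proposes.
The plaintiff accepts iff offered ≥ 0.93·y, so x = 200 − 0.93y. Symmetrically y = 200 − 0.61x.
Substituting: x = 200 − 0.93(200 − 0.61x), giving x(1 − 0.61·0.93) = 200(1 − 0.93).
So x = 200 × 0.07 / 0.4327 ≈ 32.3550, and the plaintiff receives 200 − x ≈ 167.6450.

167.65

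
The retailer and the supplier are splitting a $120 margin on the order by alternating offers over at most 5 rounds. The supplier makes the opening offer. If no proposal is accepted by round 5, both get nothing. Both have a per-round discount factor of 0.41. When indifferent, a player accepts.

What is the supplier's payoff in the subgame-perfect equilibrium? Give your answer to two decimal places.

By backward induction:
Round 5 (the supplier proposes): the retailer will accept anything ≥ 0, so the supplier offers 0 and keeps 120.
Round 4 (the retailer proposes): the supplier can get 120 next round, worth 0.41 × 120 = 49.2 now, so the retailer offers 49.2, keeping 70.8.
Round 3 (the supplier proposes): the retailer can get 70.8 next round, worth 0.41 × 70.8 = 29.028 now. The supplier offers 29.028 and keeps 120 − 29.028 = 90.972.
Round 2 (the retailer proposes): the supplier can get 90.972 next round, worth 0.41 × 90.972 = 37.29852 now. The retailer offers 37.29852 and keeps 120 − 37.29852 = 82.70148.
Round 1 (the supplier proposes): the retailer can get 82.70148 next round, worth 0.41 × 82.70148 = 33.9076068 now, so the supplier offers 33.9076068, keeping 86.0923932.

86.09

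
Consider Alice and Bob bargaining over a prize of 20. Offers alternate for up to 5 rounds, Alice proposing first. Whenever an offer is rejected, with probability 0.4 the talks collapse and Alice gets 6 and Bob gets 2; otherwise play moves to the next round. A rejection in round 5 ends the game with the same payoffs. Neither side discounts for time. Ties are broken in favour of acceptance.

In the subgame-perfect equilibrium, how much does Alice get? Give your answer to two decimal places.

Round 5 (Alice proposes): Bob gets 2 if talks fail, so Alice offers 2 and keeps 18.
Round 4 (Bob proposes): rejecting gives Alice an expected 0.6 × 18 + 0.4 × 6 = 13.2; Bob offers that and keeps 6.8.
Round 3 (Alice proposes): rejecting gives Bob an expected 0.6 × 6.8 + 0.4 × 2 = 4.88. Alice offers 4.88 and keeps 20 − 4.88 = 15.12.
Round 2 (Bob proposes): rejecting gives Alice an expected 0.6 × 15.12 + 0.4 × 6 = 11.472; Bob offers that and keeps 8.528.
Round 1 (Alice proposes): rejecting gives Bob an expected 0.6 × 8.528 + 0.4 × 2 = 5.9168; Alice offers that and keeps 14.0832.

14.08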